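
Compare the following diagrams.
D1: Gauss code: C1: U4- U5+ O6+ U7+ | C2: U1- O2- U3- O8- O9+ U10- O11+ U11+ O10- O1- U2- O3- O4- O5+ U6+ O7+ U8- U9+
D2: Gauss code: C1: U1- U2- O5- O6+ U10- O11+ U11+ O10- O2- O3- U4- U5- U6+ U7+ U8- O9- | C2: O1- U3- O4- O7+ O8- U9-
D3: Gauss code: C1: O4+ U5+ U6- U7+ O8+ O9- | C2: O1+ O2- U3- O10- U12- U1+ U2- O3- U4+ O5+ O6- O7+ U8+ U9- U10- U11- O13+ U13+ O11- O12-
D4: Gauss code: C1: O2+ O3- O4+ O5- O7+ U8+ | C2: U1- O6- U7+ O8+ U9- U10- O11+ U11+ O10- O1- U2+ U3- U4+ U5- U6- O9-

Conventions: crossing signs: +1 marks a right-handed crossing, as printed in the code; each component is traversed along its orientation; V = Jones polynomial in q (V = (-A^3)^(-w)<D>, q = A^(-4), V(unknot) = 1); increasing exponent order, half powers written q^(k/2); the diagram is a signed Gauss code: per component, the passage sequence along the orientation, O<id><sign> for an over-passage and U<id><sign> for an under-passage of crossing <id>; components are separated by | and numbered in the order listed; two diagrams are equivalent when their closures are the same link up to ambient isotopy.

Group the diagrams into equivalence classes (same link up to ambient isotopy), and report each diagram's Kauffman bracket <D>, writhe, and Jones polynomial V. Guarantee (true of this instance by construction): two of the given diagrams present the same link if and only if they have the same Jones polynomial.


equivalence classes: {D1, D3, D4} | {D2}
D1 (bracket A^-9 + 2A^-1 - A^3 + A^7 - A^11; 11 crossings at w = -1): V = q^(-7/2) - q^(-5/2) + q^(-3/2) - 2q^(-1/2) - q^(3/2)
V(D2) = -q^(-11/2) + q^(-9/2) - q^(-7/2) - q^(-3/2)  (w -5, c 11, <D> = A^-9 + A^-1 - A^3 + A^7)
V(D3) = q^(-7/2) - q^(-5/2) + q^(-3/2) - 2q^(-1/2) - q^(3/2)  [13 crossings, <D> = A^-9 + 2A^-1 - A^3 + A^7 - A^11, w = -1]
V(D4) = q^(-7/2) - q^(-5/2) + q^(-3/2) - 2q^(-1/2) - q^(3/2)  [11 crossings, <D> = A^-9 + 2A^-1 - A^3 + A^7 - A^11, w = -1]
key observation: comparing 4 Jones polynomials yields 2 groups


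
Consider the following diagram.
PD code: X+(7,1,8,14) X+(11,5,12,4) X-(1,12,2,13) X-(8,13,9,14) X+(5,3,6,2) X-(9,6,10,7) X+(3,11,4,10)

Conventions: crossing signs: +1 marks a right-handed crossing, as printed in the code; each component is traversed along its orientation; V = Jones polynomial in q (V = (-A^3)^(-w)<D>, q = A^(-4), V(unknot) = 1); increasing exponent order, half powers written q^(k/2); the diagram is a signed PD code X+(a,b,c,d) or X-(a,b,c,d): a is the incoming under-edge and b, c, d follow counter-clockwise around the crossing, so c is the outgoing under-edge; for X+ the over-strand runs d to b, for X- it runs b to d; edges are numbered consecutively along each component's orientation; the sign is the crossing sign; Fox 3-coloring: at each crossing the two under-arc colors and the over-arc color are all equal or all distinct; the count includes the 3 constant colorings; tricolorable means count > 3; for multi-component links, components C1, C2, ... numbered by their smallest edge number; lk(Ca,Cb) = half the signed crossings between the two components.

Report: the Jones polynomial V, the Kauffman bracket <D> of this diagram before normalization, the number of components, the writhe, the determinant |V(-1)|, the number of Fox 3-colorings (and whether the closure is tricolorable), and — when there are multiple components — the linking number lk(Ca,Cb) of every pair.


Jones polynomial: V(q) = q + q^3 - q^4
<D> = A^-13 - A^-9 - A^-1; writhe +1
components 1, writhe +1 (7 crossings)
3-colorings: 9 of 3^7, det 3 — tricolorable
note: det 3 = |V(-1)|; divisible by 3, so tricolorable


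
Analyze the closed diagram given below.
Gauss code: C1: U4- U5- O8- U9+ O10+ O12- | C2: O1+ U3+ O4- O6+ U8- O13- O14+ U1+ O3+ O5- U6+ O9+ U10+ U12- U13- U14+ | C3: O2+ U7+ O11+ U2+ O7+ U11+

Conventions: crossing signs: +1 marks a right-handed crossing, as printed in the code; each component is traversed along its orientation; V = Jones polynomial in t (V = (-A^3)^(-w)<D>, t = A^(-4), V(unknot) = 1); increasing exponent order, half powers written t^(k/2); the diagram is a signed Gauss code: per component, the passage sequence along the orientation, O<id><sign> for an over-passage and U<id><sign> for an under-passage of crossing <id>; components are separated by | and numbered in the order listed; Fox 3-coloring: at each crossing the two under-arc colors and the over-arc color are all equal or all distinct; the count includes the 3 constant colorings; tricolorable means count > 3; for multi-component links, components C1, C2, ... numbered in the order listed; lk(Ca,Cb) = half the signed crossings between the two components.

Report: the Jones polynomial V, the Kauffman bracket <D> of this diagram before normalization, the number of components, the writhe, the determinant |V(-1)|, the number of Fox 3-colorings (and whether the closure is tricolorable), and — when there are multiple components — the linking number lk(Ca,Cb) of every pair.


V = t^-1 + 1 + 3t + t^2 + t^3 - t^4 - 2t^5 - t^7 + t^8
<D> = A^-20 - A^-16 - 2A^-8 - A^-4 + 1 + A^4 + 3A^8 + A^12 + A^16 (w = +4)
3 components over 14 crossings, w = +4
lk(C1,C2): -1
lk(C1,C3) = 0
linking number lk(C2,C3) = 0
81 Fox colorings among 3^14, |V(-1)| = 0: tricolorable
why: the span of V is 9, within the link bound 14 + 3 - 1


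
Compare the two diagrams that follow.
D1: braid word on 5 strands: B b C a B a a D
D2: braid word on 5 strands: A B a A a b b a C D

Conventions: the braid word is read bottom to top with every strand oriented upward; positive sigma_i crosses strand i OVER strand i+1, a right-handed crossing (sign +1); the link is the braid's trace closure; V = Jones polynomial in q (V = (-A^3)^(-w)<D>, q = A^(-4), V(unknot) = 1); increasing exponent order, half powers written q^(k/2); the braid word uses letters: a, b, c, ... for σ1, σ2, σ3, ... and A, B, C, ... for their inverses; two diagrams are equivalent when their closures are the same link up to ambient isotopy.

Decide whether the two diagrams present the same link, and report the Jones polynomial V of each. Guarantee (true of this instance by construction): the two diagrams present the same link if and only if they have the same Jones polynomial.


same link: no
V(D1) = q + q^3 - q^4  [8 crossings, <D> = -A^-16 + A^-12 + A^-4, w = 0]
D2 (bracket 1; 10 crossings at w = 0): V = 1
note: 2 classes among 2 diagrams; unequal V(q) rules out equality


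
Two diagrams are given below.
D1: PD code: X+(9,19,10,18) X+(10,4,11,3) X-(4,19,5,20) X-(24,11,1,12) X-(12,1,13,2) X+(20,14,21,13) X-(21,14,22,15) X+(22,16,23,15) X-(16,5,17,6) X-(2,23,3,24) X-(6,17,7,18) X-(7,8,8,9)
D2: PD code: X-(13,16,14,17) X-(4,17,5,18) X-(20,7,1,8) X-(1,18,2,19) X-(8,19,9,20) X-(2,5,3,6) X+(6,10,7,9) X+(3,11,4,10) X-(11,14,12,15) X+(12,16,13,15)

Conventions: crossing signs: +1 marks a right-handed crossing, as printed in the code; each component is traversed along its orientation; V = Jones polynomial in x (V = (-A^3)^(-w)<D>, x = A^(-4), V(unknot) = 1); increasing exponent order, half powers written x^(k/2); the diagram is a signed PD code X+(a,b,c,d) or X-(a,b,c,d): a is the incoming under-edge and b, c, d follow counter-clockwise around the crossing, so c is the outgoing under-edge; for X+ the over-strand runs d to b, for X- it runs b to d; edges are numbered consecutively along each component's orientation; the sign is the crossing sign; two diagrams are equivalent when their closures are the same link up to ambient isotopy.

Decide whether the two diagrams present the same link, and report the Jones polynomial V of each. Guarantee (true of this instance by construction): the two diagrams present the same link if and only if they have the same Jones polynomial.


same link: no
V(D1) = -x^-6 + 2x^-5 - 3x^-4 + 4x^-3 - 3x^-2 + 3x^-1 - 2 + x  [12 crossings, <D> = A^-16 - 2A^-12 + 3A^-8 - 3A^-4 + 4 - 3A^4 + 2A^8 - A^12, w = -4]
D2 (bracket A^-12; 10 crossings at w = -4): V = 1
note: comparing 2 Jones polynomials yields 2 groups


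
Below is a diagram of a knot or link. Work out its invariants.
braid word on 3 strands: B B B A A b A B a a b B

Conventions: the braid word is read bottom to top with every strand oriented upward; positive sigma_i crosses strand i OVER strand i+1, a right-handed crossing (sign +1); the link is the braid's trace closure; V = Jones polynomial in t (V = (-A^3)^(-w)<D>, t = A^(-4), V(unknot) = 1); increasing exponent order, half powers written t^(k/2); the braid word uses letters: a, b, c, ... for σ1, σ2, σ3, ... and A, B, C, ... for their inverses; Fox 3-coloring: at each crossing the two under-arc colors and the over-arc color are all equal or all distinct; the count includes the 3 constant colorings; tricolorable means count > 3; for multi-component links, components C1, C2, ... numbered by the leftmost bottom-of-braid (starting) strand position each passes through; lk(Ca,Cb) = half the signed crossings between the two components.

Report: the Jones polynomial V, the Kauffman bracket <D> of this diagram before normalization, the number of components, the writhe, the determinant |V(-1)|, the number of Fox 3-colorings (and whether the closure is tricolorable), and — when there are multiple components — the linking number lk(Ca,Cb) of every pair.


Jones polynomial: V(t) = -t^-8 + 2t^-7 - 3t^-6 + 4t^-5 - 5t^-4 + 5t^-3 - 3t^-2 + 3t^-1 - 1
<D> = -A^-12 + 3A^-8 - 3A^-4 + 5 - 5A^4 + 4A^8 - 3A^12 + 2A^16 - A^20; writhe -4
components 1, writhe -4 (12 crossings)
3-colorings: 9 of 3^12, det 27 — tricolorable
note: det 27 = |V(-1)|; divisible by 3, so tricolorable


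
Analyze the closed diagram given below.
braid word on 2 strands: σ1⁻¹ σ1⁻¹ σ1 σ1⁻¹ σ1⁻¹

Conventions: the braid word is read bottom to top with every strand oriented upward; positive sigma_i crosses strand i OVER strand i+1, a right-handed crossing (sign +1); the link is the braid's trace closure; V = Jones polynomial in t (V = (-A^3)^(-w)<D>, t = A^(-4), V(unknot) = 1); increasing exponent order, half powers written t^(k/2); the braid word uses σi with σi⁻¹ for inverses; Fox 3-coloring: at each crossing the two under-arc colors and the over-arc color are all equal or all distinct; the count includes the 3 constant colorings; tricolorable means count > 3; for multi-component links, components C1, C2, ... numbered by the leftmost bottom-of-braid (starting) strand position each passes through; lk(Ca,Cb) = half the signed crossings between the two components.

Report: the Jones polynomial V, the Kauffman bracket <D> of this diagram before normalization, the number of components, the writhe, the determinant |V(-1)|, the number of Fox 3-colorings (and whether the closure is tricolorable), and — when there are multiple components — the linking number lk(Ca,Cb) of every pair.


Jones polynomial: V(t) = -t^-4 + t^-3 + t^-1
<D> = -A^-5 - A^3 + A^7; writhe -3
components 1, writhe -3 (5 crossings)
3-colorings: 9 of 3^5, det 3 — tricolorable
note: V spans 3 powers of t: at least 3 crossings in any diagram


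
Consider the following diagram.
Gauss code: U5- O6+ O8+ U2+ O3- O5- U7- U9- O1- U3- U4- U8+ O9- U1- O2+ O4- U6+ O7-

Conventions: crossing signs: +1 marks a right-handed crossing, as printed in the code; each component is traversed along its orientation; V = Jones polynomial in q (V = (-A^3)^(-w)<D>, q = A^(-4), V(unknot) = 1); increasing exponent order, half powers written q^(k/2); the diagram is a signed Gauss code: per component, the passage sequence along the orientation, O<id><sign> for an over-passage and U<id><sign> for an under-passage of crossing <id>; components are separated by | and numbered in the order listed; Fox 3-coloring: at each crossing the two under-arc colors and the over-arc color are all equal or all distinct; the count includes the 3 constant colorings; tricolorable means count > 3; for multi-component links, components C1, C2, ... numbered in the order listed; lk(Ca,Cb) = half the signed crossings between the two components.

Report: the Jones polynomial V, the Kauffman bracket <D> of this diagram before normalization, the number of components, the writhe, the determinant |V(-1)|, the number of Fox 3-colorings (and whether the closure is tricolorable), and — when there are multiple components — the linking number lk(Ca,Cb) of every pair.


Jones polynomial: V(q) = -q^-6 + 2q^-5 - 2q^-4 + 3q^-3 - 3q^-2 + 2q^-1 - 1 + q
<D> = -A^-13 + A^-9 - 2A^-5 + 3A^-1 - 3A^3 + 2A^7 - 2A^11 + A^15; writhe -3
components 1, writhe -3 (9 crossings)
3-colorings: 9 of 3^9, det 15 — tricolorable
note: w = -3 shifts under R1 moves; the (-A^3)^(3) factor cancels that in V


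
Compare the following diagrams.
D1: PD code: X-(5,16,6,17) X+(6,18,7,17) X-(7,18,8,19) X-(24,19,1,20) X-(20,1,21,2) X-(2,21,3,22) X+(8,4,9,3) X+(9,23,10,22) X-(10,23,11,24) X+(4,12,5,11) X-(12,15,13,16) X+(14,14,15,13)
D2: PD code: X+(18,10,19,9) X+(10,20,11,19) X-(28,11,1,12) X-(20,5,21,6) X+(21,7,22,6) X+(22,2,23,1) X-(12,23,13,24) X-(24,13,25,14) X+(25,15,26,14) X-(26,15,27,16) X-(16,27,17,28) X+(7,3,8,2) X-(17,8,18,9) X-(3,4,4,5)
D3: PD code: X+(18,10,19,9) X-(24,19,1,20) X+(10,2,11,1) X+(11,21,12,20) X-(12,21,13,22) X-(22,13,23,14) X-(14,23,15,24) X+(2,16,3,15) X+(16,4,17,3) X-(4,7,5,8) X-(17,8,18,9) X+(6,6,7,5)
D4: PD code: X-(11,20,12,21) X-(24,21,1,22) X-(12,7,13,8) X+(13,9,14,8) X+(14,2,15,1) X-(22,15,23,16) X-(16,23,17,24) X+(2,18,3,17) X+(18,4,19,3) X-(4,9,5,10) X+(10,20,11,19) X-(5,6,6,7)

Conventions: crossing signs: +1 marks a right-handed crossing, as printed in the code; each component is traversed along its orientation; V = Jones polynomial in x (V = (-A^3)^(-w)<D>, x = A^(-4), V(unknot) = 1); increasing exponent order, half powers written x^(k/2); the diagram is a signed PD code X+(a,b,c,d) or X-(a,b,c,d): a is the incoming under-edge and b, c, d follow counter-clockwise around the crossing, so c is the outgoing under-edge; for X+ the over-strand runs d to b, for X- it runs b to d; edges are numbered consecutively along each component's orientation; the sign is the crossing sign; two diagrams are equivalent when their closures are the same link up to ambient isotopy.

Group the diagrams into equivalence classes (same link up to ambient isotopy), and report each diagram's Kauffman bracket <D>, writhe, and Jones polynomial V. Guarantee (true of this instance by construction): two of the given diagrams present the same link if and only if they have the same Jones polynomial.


classes: {D1} | {D2} | {D3, D4}
V(D1) = -x^-4 + x^-3 + x^-1  [12 crossings, <D> = A^-2 + A^6 - A^10, w = -2]
V(D2) = x^-5 - 2x^-4 + 2x^-3 - 2x^-2 + 2x^-1 - 1 + x  [14 crossings, <D> = A^-10 - A^-6 + 2A^-2 - 2A^2 + 2A^6 - 2A^10 + A^14, w = -2]
V(D3) = -x^-3 + 2x^-2 - 2x^-1 + 3 - 2x + 2x^2 - x^3  (w 0, c 12, <D> = -A^-12 + 2A^-8 - 2A^-4 + 3 - 2A^4 + 2A^8 - A^12)
V(D4) = -x^-3 + 2x^-2 - 2x^-1 + 3 - 2x + 2x^2 - x^3  (w -2, c 12, <D> = -A^-18 + 2A^-14 - 2A^-10 + 3A^-6 - 2A^-2 + 2A^2 - A^6)
note: comparing 4 Jones polynomials yields 3 groups


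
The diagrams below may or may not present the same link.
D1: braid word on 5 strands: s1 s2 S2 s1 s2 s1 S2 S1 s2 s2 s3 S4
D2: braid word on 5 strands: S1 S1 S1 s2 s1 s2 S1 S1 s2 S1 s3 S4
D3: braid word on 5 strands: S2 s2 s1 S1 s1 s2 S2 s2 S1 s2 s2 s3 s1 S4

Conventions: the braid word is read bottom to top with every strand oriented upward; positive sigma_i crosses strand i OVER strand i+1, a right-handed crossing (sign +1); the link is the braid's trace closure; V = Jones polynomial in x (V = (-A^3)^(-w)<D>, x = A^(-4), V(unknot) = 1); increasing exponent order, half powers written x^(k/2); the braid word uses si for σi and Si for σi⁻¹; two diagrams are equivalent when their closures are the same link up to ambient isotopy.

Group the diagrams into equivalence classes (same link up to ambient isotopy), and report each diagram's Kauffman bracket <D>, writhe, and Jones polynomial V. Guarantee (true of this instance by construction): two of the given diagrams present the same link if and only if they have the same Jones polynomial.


classes: {D1} | {D2} | {D3}
V(D1) = x + x^3 - x^4  [12 crossings, <D> = -A^-4 + 1 + A^8, w = +4]
V(D2) = x^-5 - 2x^-4 + 2x^-3 - 2x^-2 + 2x^-1 - 1 + x  [12 crossings, <D> = A^-10 - A^-6 + 2A^-2 - 2A^2 + 2A^6 - 2A^10 + A^14, w = -2]
D3 (bracket -A^-12 + A^-8 - A^-4 + 2 - A^4 + A^8; 14 crossings at w = +4): V = x - x^2 + 2x^3 - x^4 + x^5 - x^6
note: comparing 3 Jones polynomials yields 3 groups


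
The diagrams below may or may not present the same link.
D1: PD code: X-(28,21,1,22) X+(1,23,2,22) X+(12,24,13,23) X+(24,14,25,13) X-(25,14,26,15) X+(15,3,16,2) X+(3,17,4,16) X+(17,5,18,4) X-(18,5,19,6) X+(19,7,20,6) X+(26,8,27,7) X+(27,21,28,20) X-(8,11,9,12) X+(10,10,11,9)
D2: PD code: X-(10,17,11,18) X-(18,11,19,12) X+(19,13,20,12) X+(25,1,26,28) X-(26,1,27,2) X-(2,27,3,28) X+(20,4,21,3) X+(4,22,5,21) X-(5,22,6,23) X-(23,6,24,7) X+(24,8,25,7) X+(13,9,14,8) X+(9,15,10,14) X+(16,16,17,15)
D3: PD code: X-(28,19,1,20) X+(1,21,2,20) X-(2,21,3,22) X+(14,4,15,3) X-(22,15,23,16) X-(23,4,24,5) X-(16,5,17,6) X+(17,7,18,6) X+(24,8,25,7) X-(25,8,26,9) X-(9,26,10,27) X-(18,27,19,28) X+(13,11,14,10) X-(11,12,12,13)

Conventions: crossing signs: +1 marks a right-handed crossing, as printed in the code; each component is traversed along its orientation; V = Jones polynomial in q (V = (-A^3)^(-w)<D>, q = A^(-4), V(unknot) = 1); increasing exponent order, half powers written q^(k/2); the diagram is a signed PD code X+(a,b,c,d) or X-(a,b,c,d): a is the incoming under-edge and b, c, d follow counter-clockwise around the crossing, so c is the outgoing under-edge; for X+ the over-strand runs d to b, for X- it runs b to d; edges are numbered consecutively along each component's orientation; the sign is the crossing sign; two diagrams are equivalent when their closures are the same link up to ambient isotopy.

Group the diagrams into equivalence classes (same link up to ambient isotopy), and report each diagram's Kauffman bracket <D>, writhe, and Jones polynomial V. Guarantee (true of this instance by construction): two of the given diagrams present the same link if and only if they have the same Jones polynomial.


classes: {D1} | {D2} | {D3}
V(D1) = q^2 + q^4 - q^5 + q^6 - q^7  [14 crossings, <D> = -A^-10 + A^-6 - A^-2 + A^2 + A^10, w = +6]
V(D2) = 1  [14 crossings, <D> = A^6, w = +2]
V(D3) = -q^-6 + q^-5 - q^-4 + 2q^-3 - q^-2 + q^-1  [14 crossings, <D> = A^-8 - A^-4 + 2 - A^4 + A^8 - A^12, w = -4]
note: comparing 3 Jones polynomials yields 3 groups


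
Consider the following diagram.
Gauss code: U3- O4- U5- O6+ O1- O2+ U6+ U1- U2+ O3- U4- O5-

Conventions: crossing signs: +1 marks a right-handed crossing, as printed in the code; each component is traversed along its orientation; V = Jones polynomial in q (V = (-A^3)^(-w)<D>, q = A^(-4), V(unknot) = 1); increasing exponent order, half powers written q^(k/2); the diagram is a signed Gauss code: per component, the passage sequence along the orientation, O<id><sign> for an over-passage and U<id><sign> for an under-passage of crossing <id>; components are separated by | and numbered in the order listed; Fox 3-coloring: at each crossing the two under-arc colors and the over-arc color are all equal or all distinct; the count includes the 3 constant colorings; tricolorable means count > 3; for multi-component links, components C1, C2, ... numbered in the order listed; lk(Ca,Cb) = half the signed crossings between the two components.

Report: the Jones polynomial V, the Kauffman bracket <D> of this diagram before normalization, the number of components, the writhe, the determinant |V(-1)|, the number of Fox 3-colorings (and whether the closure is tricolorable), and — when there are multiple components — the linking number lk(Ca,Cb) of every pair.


V(q) = -q^-4 + q^-3 + q^-1
bracket: A^-2 + A^6 - A^10, w = -2
1 component, writhe -2, over 6 crossings
det 3, colorings 9 of 3^6 — tricolorable
observation: the span of V is 3, forcing >= 3 crossings in any diagram


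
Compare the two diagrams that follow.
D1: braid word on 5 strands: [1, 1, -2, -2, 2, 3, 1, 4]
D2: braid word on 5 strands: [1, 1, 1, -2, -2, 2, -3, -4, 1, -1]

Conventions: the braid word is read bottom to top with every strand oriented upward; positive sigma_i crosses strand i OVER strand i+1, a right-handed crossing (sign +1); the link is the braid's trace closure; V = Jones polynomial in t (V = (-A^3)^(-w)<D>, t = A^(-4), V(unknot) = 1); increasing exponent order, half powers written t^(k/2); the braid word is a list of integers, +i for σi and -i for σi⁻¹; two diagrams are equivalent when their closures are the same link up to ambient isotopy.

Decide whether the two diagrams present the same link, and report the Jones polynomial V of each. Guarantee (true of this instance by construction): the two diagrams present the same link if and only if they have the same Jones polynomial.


equivalent: yes
D1 (bracket -A^-4 + 1 + A^8; 8 crossings at w = +4): V = t + t^3 - t^4
V(D2) = t + t^3 - t^4  [10 crossings, <D> = -A^-16 + A^-12 + A^-4, w = 0]
observation: one V(t) for all 2 diagrams — one class (guaranteed)


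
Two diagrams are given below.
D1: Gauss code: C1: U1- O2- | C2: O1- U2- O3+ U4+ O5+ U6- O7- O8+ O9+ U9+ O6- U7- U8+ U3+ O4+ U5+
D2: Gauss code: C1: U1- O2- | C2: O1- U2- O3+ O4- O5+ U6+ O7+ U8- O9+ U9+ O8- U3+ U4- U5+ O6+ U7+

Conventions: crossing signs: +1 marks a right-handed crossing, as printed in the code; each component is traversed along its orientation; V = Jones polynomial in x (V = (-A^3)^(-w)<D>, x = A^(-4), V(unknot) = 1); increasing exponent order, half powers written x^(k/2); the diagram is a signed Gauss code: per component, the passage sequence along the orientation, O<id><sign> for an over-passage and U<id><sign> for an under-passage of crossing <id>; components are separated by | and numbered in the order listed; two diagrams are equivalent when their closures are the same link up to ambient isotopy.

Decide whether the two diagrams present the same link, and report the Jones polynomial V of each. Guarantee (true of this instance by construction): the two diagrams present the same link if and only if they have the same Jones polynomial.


same link: yes
V(D1) = -x^(-3/2) - 2x^(1/2) + x^(3/2) - x^(5/2) + x^(7/2)  [9 crossings, <D> = -A^-11 + A^-7 - A^-3 + 2A + A^9, w = +1]
V(D2) = -x^(-3/2) - 2x^(1/2) + x^(3/2) - x^(5/2) + x^(7/2)  [9 crossings, <D> = -A^-11 + A^-7 - A^-3 + 2A + A^9, w = +1]
insight: from 9 to 9 crossings by R-moves: one link, two diagrams


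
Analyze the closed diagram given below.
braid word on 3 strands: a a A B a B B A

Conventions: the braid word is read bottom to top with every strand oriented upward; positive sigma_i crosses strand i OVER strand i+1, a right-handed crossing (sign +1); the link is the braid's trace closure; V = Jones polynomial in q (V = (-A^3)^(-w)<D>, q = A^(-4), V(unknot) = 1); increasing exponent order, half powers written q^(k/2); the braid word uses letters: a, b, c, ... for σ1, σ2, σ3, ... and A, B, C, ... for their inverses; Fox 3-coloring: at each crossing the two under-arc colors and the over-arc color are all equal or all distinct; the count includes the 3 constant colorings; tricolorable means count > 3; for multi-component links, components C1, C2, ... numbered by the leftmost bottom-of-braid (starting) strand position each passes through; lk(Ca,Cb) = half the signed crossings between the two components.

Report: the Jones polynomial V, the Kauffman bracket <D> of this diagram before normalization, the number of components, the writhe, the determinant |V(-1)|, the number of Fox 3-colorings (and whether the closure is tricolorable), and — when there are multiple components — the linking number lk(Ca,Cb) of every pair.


Jones polynomial: V(q) = -q^-4 + q^-3 + q^-1
<D> = A^-2 + A^6 - A^10; writhe -2
components 1, writhe -2 (8 crossings)
3-colorings: 9 of 3^8, det 3 — tricolorable
note: det 3 = |V(-1)|; divisible by 3, so tricolorable


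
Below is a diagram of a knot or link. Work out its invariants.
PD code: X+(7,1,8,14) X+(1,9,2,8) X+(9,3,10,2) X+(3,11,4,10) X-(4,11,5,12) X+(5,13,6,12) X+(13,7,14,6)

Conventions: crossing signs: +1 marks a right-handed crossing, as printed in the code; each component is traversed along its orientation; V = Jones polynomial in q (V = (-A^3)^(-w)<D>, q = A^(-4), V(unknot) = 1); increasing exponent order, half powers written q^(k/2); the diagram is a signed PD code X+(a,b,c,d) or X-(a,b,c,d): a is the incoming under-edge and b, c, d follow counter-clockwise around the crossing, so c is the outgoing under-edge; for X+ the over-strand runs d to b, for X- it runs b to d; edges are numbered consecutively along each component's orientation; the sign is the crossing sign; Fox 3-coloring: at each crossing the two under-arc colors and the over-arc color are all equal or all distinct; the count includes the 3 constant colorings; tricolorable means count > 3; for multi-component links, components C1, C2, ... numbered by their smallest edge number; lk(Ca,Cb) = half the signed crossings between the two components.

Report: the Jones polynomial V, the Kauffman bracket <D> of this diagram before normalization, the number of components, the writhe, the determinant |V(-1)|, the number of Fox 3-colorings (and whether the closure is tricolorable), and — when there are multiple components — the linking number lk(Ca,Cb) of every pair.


V(q) = q^2 + q^4 - q^5 + q^6 - q^7
bracket: A^-13 - A^-9 + A^-5 - A^-1 - A^7, w = +5
1 component, writhe +5, over 7 crossings
det 5, colorings 3 of 3^7 — not tricolorable
observation: |V(-1)| = 5: so not tricolorable, since 3 does not divide 5


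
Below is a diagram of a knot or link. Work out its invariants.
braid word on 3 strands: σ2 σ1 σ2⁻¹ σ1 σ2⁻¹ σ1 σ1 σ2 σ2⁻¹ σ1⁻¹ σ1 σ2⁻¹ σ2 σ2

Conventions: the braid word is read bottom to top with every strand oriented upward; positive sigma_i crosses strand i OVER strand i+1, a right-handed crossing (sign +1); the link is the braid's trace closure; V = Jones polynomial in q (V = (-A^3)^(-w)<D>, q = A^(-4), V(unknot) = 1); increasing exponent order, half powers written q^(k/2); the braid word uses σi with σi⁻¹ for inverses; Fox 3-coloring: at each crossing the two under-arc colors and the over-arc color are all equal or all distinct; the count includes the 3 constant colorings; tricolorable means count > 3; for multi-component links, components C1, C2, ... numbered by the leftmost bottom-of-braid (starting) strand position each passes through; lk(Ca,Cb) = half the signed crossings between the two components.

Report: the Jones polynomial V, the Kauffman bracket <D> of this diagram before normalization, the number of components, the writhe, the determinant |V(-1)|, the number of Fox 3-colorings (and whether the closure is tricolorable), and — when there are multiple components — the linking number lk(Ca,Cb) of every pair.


Jones polynomial: V(q) = 2q - 2q^2 + 3q^3 - 3q^4 + 2q^5 - 2q^6 + q^7
<D> = A^-16 - 2A^-12 + 2A^-8 - 3A^-4 + 3 - 2A^4 + 2A^8; writhe +4
components 1, writhe +4 (14 crossings)
3-colorings: 9 of 3^14, det 15 — tricolorable
note: w = +4 (over 14 crossings) is diagram-only; (-A^3)^(-4) removes it from V


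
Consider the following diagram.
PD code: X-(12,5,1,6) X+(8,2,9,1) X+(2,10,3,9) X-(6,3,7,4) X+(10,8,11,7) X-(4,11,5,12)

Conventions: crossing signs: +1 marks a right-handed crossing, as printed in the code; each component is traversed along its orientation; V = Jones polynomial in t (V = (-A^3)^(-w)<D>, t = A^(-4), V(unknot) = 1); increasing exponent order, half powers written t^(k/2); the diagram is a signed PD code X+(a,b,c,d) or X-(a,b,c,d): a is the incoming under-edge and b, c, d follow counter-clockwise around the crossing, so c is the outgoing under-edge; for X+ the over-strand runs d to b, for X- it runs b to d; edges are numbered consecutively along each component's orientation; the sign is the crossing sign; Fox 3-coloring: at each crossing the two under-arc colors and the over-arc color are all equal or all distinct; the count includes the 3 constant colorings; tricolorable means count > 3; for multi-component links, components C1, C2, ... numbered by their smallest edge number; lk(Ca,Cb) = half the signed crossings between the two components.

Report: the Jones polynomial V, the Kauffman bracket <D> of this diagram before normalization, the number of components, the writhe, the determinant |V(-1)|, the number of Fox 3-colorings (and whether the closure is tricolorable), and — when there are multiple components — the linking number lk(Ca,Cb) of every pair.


V(t) = -t^-3 + 2t^-2 - 2t^-1 + 3 - 2t + 2t^2 - t^3
bracket: -A^-12 + 2A^-8 - 2A^-4 + 3 - 2A^4 + 2A^8 - A^12, w = 0
1 component, writhe 0, over 6 crossings
det 13, colorings 3 of 3^6 — not tricolorable
observation: palindromic: swapping t for 1/t fixes V


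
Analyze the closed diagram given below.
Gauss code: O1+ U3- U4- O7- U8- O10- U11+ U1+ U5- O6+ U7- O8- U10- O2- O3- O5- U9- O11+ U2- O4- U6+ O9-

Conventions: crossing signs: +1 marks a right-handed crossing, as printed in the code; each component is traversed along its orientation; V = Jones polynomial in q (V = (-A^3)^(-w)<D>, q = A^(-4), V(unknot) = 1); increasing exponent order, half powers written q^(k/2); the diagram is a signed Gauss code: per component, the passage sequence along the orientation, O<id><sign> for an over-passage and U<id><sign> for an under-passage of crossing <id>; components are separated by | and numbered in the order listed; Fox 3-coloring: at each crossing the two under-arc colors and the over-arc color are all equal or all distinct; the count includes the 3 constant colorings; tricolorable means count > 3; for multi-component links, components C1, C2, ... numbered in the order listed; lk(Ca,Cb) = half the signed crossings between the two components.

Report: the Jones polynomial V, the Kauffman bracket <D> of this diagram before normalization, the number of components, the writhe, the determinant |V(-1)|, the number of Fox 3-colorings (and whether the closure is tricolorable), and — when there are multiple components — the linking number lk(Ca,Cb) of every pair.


V = q^-8 - 2q^-7 + 3q^-6 - 4q^-5 + 3q^-4 - 3q^-3 + 3q^-2 - q^-1 + 1
<D> = -A^-15 + A^-11 - 3A^-7 + 3A^-3 - 3A + 4A^5 - 3A^9 + 2A^13 - A^17 (w = -5)
1 component over 11 crossings, w = -5
9 Fox colorings among 3^11, |V(-1)| = 21: tricolorable
why: |V(-1)| = 21: so tricolorable, since 3 divides 21


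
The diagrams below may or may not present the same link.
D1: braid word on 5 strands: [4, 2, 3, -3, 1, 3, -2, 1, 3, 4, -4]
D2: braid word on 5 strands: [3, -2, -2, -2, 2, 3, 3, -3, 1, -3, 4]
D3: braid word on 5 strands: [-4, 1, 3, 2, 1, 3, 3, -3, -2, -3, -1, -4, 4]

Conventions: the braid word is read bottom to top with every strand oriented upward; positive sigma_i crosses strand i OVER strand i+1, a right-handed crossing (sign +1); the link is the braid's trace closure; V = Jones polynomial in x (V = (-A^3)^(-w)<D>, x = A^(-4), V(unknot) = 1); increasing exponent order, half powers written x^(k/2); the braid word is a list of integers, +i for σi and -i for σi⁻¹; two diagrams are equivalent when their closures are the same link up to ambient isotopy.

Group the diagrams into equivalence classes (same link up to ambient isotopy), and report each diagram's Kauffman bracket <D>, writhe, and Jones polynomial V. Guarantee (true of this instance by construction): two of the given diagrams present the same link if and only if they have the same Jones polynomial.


grouping into links: {D1} | {D2} | {D3}
V(D1) = -x^(1/2) + x^(3/2) - x^(5/2) - x^(9/2)  (w +5, c 11, <D> = A^-3 + A^5 - A^9 + A^13)
D2 (bracket A^5 + A^13; 11 crossings at w = +1): V = -x^(-5/2) - x^(-1/2)
V(D3) = -x^(-1/2) - x^(1/2)  (w +1, c 13, <D> = A + A^5)
key observation: comparing 3 Jones polynomials yields 3 groups


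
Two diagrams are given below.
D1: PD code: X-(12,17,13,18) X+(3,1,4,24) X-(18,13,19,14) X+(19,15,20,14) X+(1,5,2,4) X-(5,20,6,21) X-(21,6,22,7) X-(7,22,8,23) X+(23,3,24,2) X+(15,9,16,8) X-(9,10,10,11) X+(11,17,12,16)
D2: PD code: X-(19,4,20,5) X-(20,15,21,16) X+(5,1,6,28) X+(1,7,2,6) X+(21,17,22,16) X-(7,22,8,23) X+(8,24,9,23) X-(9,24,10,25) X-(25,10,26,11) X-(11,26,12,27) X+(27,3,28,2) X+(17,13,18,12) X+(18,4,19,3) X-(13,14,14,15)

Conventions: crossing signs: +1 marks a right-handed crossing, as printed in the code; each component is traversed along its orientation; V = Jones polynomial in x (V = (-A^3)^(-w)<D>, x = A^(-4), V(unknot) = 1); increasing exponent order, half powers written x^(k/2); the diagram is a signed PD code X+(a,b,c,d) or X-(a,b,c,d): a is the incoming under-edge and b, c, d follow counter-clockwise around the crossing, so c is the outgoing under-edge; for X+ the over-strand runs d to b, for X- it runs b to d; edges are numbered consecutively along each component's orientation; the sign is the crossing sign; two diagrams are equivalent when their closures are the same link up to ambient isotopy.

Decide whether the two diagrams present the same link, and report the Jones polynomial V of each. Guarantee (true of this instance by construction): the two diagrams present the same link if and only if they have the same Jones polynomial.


equivalent: yes
V(D1) = -x^-3 + x^-2 - x^-1 + 3 - x + x^2 - x^3  (w 0, c 12, <D> = -A^-12 + A^-8 - A^-4 + 3 - A^4 + A^8 - A^12)
V(D2) = -x^-3 + x^-2 - x^-1 + 3 - x + x^2 - x^3  (w 0, c 14, <D> = -A^-12 + A^-8 - A^-4 + 3 - A^4 + A^8 - A^12)
why: all 2 diagrams share one V(x), hence one class


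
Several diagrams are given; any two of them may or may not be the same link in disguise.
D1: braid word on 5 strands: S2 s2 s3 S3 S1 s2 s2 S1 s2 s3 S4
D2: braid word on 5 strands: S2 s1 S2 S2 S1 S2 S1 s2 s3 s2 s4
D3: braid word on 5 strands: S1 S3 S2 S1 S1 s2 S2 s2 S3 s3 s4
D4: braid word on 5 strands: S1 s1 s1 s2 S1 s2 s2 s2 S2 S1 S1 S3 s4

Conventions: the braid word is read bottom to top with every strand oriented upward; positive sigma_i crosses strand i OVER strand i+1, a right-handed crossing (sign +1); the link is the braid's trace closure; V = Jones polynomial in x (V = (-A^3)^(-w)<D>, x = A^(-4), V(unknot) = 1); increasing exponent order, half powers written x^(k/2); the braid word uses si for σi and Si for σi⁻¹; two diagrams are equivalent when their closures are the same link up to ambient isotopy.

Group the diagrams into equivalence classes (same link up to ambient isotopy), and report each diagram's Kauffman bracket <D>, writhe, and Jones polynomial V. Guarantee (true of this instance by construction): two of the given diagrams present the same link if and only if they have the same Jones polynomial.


classes: {D1, D4} | {D2} | {D3}
V(D1) = -x^(-3/2) + x^(-1/2) - 2x^(1/2) + x^(3/2) - 2x^(5/2) + x^(7/2)  [11 crossings, <D> = -A^-11 + 2A^-7 - A^-3 + 2A - A^5 + A^9, w = +1]
V(D2) = x^(-9/2) - x^(-5/2) - x^(-3/2) - x^(-1/2)  [11 crossings, <D> = A^-1 + A^3 + A^7 - A^15, w = -1]
D3 (bracket A^-7 + A; 11 crossings at w = -3): V = -x^(-5/2) - x^(-1/2)
V(D4) = -x^(-3/2) + x^(-1/2) - 2x^(1/2) + x^(3/2) - 2x^(5/2) + x^(7/2)  (w +1, c 13, <D> = -A^-11 + 2A^-7 - A^-3 + 2A - A^5 + A^9)
note: 3 values of V(x) split the 4 diagrams


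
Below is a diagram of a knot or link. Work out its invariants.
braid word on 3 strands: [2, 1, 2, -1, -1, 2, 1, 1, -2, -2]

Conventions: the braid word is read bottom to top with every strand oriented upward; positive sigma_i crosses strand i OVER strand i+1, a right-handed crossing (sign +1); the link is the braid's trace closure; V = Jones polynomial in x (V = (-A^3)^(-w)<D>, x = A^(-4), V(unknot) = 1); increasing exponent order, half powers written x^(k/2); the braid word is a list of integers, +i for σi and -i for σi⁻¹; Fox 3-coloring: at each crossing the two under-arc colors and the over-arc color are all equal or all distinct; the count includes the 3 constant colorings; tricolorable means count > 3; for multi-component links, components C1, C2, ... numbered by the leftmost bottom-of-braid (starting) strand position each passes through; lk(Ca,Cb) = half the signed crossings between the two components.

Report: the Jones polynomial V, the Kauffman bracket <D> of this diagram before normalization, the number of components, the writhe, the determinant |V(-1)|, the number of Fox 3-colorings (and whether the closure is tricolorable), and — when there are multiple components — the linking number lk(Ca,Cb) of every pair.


V(x) = -x^-1 + 2 - x + 2x^2 - x^3 + x^4 - x^5
bracket: -A^-14 + A^-10 - A^-6 + 2A^-2 - A^2 + 2A^6 - A^10, w = +2
1 component, writhe +2, over 10 crossings
det 9, colorings 9 of 3^10 — tricolorable
observation: w = +2 shifts under R1 moves; the (-A^3)^(-2) factor cancels that in V


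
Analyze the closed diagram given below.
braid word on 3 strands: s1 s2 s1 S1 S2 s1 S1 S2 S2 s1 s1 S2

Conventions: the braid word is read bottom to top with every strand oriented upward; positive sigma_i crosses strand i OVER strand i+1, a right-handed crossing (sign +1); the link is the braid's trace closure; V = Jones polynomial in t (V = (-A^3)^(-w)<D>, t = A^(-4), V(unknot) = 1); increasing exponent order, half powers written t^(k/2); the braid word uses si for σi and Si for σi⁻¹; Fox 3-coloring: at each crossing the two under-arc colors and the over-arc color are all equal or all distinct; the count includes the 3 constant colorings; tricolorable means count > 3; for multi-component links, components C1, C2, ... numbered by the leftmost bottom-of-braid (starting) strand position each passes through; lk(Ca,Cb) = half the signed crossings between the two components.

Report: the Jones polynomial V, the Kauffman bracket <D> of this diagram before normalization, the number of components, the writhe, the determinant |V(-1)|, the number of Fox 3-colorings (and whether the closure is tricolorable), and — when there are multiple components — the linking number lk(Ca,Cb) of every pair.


V(t) = -t^-3 + 2t^-2 - 2t^-1 + 3 - 2t + 2t^2 - t^3
bracket: -A^-12 + 2A^-8 - 2A^-4 + 3 - 2A^4 + 2A^8 - A^12, w = 0
1 component, writhe 0, over 12 crossings
det 13, colorings 3 of 3^12 — not tricolorable
observation: palindromic: swapping t for 1/t fixes V


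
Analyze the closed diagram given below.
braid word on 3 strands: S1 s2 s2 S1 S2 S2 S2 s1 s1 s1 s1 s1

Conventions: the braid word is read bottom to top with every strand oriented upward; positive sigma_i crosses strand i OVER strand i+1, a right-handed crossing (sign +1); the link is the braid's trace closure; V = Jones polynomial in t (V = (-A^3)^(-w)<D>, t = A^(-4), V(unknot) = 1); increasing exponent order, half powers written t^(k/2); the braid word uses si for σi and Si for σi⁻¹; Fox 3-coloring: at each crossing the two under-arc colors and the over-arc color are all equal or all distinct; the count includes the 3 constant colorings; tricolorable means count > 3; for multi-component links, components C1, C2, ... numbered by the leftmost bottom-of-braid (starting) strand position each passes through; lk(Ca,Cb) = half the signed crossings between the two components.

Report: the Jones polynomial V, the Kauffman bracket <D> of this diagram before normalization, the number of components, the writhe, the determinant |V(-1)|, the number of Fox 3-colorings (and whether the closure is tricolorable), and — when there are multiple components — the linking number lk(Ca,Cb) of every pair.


V(t) = -t^-2 + 2t^-1 - 3 + 5t - 4t^2 + 5t^3 - 4t^4 + 2t^5 - t^6
bracket: -A^-18 + 2A^-14 - 4A^-10 + 5A^-6 - 4A^-2 + 5A^2 - 3A^6 + 2A^10 - A^14, w = +2
1 component, writhe +2, over 12 crossings
det 27, colorings 9 of 3^12 — tricolorable
observation: |V(-1)| = 27: so tricolorable, since 3 divides 27


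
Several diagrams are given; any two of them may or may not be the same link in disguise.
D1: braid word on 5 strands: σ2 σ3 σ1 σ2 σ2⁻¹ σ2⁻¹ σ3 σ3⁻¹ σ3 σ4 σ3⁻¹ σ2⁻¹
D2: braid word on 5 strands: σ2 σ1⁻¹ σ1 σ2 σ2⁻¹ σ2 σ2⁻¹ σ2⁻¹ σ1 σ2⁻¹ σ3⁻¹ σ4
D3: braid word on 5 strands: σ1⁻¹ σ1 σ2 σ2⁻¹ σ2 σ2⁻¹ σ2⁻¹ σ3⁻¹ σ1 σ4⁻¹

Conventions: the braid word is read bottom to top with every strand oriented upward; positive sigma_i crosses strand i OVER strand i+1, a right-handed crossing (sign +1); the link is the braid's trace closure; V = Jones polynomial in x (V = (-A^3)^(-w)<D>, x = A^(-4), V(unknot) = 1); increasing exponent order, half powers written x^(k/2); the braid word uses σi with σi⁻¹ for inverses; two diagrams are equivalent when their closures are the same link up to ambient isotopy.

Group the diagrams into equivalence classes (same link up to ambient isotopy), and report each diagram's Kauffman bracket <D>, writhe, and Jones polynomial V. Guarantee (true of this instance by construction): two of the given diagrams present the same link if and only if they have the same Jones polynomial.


grouping into links: {D1, D2, D3}
V(D1) = 1  (w +2, c 12, <D> = A^6)
D2 (bracket 1; 12 crossings at w = 0): V = 1
V(D3) = 1  [10 crossings, <D> = A^-6, w = -2]
why: one V(x) for all 3 diagrams — one class (guaranteed)
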